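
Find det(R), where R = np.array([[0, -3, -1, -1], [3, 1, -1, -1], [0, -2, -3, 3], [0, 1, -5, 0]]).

det(R) = 183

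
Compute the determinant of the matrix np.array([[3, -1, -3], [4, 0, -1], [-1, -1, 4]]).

24

Expand along column 2:
  − (-1) · |4 -1; -1 4| = −(-1)·(16 − 1) = 15
  − (-1) · |3 -3; 4 -1| = −(-1)·(-3 − (-12)) = 9
Sum: (15) + (9) = 24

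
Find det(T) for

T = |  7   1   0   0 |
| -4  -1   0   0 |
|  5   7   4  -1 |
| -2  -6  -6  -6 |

T is block lower-triangular with a 2×2 block and a 2×2 block on the diagonal, so its determinant equals the product of the determinants of the diagonal blocks.
det of the 2×2 block = -3
det of the 2×2 block = -30
det = (-3)·(-30) = 90

|T| = 90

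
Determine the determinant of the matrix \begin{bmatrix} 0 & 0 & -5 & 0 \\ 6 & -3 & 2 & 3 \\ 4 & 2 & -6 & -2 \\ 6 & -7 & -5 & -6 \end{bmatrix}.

The determinant is 1560.

Expand along row 1 (it has 3 zeros):
  + (-5) · M_13   where M_13 = det([6 -3 3; 4 2 -2; 6 -7 -6]) = -312
det = (+1)·(-5)·(-312) = 1560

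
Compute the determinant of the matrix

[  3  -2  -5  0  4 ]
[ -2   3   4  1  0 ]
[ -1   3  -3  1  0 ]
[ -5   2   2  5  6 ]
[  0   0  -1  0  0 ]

The determinant is -40.

Expand along row 5 (it has 4 zeros):
  + (-1) · M_53   where M_53 = det([3 -2 0 4; -2 3 1 0; -1 3 1 0; -5 2 5 6]) = 40
det = (+1)·(-1)·(40) = -40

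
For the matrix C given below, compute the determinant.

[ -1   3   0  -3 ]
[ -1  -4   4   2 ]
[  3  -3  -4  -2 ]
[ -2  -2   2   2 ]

det(C) = -130

Expand along row 1 (it has 1 zero):
  + (-1) · M_11   where M_11 = det([-4 4 2; -3 -4 -2; -2 2 2]) = 28
  − (3) · M_12   where M_12 = det([-1 4 2; 3 -4 -2; -2 2 2]) = -8
  − (-3) · M_14   where M_14 = det([-1 -4 4; 3 -3 -4; -2 -2 2]) = -42
det = (+1)·(-1)·(28) + (-1)·(3)·(-8) + (-1)·(-3)·(-42) = -130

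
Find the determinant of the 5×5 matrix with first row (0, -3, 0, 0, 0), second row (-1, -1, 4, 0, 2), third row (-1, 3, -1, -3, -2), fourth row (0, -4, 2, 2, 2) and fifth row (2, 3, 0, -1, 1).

Expand along row 1 (it has 4 zeros):
  − (-3) · M_12   where M_12 = det([-1 4 0 2; -1 -1 -3 -2; 0 2 2 2; 2 0 -1 1]) = 6
det = (-1)·(-3)·(6) = 18

The determinant is 18.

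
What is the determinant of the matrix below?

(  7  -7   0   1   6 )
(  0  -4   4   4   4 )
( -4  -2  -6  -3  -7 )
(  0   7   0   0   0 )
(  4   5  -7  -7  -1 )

2072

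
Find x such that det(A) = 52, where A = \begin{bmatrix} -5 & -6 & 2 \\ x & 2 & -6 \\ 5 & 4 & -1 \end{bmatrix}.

Expanding along the row containing x, det(A) is linear in x: det(A) = (2)·x + (50).
Set (2)·x + (50) = 52  ⇒  (2)·x = 2  ⇒  x = 1.

1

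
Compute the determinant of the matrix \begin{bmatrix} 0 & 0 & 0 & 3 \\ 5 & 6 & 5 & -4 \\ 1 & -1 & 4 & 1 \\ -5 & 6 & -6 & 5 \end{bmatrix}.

The determinant is 507.

Expand along row 1 (it has 3 zeros):
  − (3) · M_14   where M_14 = det([5 6 5; 1 -1 4; -5 6 -6]) = -169
det = (-1)·(3)·(-169) = 507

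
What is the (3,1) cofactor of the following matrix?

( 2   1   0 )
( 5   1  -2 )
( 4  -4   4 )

Delete row 3 and column 1; the remaining 2×2 submatrix is [1 0; 1 -2].
Its determinant is 1·(-2) − 0·1 = -2.
The cofactor carries sign (−1)^(3+1) = +1, so C_{3,1} = +(-2) = -2.

The cofactor is -2.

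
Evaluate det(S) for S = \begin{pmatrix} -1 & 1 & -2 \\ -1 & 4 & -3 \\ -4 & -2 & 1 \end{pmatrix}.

Expand along row 1:
  + (-1) · |4 -3; -2 1| = (-1)·(4 − 6) = 2
  − 1 · |-1 -3; -4 1| = −1·(-1 − 12) = 13
  + (-2) · |-1 4; -4 -2| = (-2)·(2 − (-16)) = -36
Sum: (2) + (13) + (-36) = -21

The determinant is -21.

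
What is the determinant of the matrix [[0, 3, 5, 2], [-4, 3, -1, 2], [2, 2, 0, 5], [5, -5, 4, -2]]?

-314

Expand along row 1 (it has 1 zero):
  − (3) · M_12   where M_12 = det([-4 -1 2; 2 0 5; 5 4 -2]) = 67
  + (5) · M_13   where M_13 = det([-4 3 2; 2 2 5; 5 -5 -2]) = -37
  − (2) · M_14   where M_14 = det([-4 3 -1; 2 2 0; 5 -5 4]) = -36
det = (-1)·(3)·(67) + (+1)·(5)·(-37) + (-1)·(2)·(-36) = -314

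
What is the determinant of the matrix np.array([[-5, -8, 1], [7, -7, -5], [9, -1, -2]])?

259

Expand along row 1:
  + (-5) · |-7 -5; -1 -2| = (-5)·(14 − 5) = -45
  − (-8) · |7 -5; 9 -2| = −(-8)·(-14 − (-45)) = 248
  + 1 · |7 -7; 9 -1| = 1·(-7 − (-63)) = 56
Sum: (-45) + (248) + (56) = 259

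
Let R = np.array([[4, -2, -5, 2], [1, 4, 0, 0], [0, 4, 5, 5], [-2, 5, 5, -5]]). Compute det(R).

Expand along row 2 (it has 2 zeros):
  − (1) · M_21   where M_21 = det([-2 -5 2; 4 5 5; 5 5 -5]) = -135
  + (4) · M_22   where M_22 = det([4 -5 2; 0 5 5; -2 5 -5]) = -130
det = (-1)·(1)·(-135) + (+1)·(4)·(-130) = -385

det(R) = -385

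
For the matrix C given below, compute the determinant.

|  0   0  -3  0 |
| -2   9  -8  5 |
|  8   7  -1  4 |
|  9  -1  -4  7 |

1923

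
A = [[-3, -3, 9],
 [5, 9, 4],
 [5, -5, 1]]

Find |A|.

Expand along row 1:
  + (-3) · |9 4; -5 1| = (-3)·(9 − (-20)) = -87
  − (-3) · |5 4; 5 1| = −(-3)·(5 − 20) = -45
  + 9 · |5 9; 5 -5| = 9·(-25 − 45) = -630
Sum: (-87) + (-45) + (-630) = -762

-762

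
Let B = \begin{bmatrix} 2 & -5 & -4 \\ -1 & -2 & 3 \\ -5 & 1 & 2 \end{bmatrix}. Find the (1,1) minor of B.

-7

Delete row 1 and column 1; the remaining 2×2 submatrix is [-2 3; 1 2].
Its determinant is (-2)·2 − 3·1 = -7.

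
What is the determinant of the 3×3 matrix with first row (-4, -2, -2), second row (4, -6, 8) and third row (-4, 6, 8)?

512

Expand along column 1:
  + (-4) · |-6 8; 6 8| = (-4)·(-48 − 48) = 384
  − 4 · |-2 -2; 6 8| = −4·(-16 − (-12)) = 16
  + (-4) · |-2 -2; -6 8| = (-4)·(-16 − 12) = 112
Sum: (384) + (16) + (112) = 512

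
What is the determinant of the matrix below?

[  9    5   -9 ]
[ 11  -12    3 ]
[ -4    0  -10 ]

2002

Expand along column 2:
  − 5 · |11 3; -4 -10| = −5·(-110 − (-12)) = 490
  + (-12) · |9 -9; -4 -10| = (-12)·(-90 − 36) = 1512
Sum: (490) + (1512) = 2002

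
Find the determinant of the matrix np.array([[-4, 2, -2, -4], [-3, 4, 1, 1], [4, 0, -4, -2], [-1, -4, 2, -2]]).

-148

Expand along row 3 (it has 1 zero):
  + (4) · M_31   where M_31 = det([2 -2 -4; 4 1 1; -4 2 -2]) = -64
  + (-4) · M_33   where M_33 = det([-4 2 -4; -3 4 1; -1 -4 -2]) = -62
  − (-2) · M_34   where M_34 = det([-4 2 -2; -3 4 1; -1 -4 2]) = -70
det = (+1)·(4)·(-64) + (+1)·(-4)·(-62) + (-1)·(-2)·(-70) = -148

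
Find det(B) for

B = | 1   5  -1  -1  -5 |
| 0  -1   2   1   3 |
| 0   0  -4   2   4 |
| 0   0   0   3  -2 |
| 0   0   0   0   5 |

B is upper triangular, so det(B) is the product of the diagonal entries:
det = (1) · (-1) · (-4) · (3) · (5) = 60

60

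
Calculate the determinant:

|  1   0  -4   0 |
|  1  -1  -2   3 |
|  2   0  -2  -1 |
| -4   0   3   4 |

-11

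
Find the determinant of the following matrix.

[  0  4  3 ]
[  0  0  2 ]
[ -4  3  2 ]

Expand along column 1:
  + (-4) · |4 3; 0 2| = (-4)·(8 − 0) = -32

-32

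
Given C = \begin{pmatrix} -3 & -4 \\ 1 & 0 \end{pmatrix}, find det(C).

det(C) = (-3)·0 − (-4)·1 = 0 − (-4) = 4

4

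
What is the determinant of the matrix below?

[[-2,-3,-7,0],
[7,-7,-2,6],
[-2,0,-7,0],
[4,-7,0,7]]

-609

Expand along row 3 (it has 2 zeros):
  + (-2) · M_31   where M_31 = det([-3 -7 0; -7 -2 6; -7 0 7]) = -7
  + (-7) · M_33   where M_33 = det([-2 -3 0; 7 -7 6; 4 -7 7]) = 89
det = (+1)·(-2)·(-7) + (+1)·(-7)·(89) = -609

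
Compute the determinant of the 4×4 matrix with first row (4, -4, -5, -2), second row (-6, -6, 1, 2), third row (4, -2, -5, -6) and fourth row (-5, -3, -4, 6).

Expand along row 1:
  + (4) · M_11   where M_11 = det([-6 1 2; -2 -5 -6; -3 -4 6]) = 340
  − (-4) · M_12   where M_12 = det([-6 1 2; 4 -5 -6; -5 -4 6]) = 248
  + (-5) · M_13   where M_13 = det([-6 -6 2; 4 -2 -6; -5 -3 6]) = 100
  − (-2) · M_14   where M_14 = det([-6 -6 1; 4 -2 -5; -5 -3 -4]) = -226
det = (+1)·(4)·(340) + (-1)·(-4)·(248) + (+1)·(-5)·(100) + (-1)·(-2)·(-226) = 1400

1400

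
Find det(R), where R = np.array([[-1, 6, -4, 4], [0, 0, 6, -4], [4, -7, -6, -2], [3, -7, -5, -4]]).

Expand along row 2 (it has 2 zeros):
  − (6) · M_23   where M_23 = det([-1 6 4; 4 -7 -2; 3 -7 -4]) = 18
  + (-4) · M_24   where M_24 = det([-1 6 -4; 4 -7 -6; 3 -7 -5]) = 47
det = (-1)·(6)·(18) + (+1)·(-4)·(47) = -296

-296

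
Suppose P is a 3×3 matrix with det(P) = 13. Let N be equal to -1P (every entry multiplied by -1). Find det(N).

For a 3×3 matrix, det(-1P) = (-1)^3·det(P) = -1·det(P).
det(N) = (-1)·(13) = -13

det(N) = -13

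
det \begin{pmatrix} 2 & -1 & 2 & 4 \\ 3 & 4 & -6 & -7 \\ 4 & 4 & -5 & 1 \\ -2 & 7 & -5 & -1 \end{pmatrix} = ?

Expand along row 1:
  + (2) · M_11   where M_11 = det([4 -6 -7; 4 -5 1; 7 -5 -1]) = -131
  − (-1) · M_12   where M_12 = det([3 -6 -7; 4 -5 1; -2 -5 -1]) = 228
  + (2) · M_13   where M_13 = det([3 4 -7; 4 4 1; -2 7 -1]) = -277
  − (4) · M_14   where M_14 = det([3 4 -6; 4 4 -5; -2 7 -5]) = -51
det = (+1)·(2)·(-131) + (-1)·(-1)·(228) + (+1)·(2)·(-277) + (-1)·(4)·(-51) = -384

The determinant is -384.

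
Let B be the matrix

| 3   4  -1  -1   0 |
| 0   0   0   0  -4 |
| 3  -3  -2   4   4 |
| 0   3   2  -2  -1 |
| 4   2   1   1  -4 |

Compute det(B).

|B| = 40

Expand along row 2 (it has 4 zeros):
  − (-4) · M_25   where M_25 = det([3 4 -1 -1; 3 -3 -2 4; 0 3 2 -2; 4 2 1 1]) = 10
det = (-1)·(-4)·(10) = 40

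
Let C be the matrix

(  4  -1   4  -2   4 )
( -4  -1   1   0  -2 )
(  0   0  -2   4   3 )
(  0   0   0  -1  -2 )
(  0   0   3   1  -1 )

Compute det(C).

det(C) = 168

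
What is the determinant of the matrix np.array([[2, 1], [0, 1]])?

det = 2·1 − 1·0 = 2 − 0 = 2

The determinant is 2.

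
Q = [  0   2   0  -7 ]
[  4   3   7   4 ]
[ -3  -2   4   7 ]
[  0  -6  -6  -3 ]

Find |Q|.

|Q| = 1254

Expand along row 1 (it has 2 zeros):
  − (2) · M_12   where M_12 = det([4 7 4; -3 4 7; 0 -6 -3]) = 129
  − (-7) · M_14   where M_14 = det([4 3 7; -3 -2 4; 0 -6 -6]) = 216
det = (-1)·(2)·(129) + (-1)·(-7)·(216) = 1254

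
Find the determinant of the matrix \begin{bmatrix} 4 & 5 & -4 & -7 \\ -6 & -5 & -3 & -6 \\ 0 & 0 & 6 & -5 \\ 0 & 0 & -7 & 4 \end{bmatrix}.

-110

The matrix is block upper-triangular with a 2×2 block and a 2×2 block on the diagonal, so its determinant equals the product of the determinants of the diagonal blocks.
det of the 2×2 block = 10
det of the 2×2 block = -11
det = (10)·(-11) = -110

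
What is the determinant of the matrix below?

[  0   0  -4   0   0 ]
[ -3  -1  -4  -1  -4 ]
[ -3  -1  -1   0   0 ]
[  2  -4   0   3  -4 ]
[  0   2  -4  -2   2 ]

Expand along row 1 (it has 4 zeros):
  + (-4) · M_13   where M_13 = det([-3 -1 -1 -4; -3 -1 0 0; 2 -4 3 -4; 0 2 -2 2]) = -44
det = (+1)·(-4)·(-44) = 176

The determinant is 176.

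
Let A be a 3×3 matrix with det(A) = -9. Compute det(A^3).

det(A^3) = (det A)^3 = (-9)^3 = -729

-729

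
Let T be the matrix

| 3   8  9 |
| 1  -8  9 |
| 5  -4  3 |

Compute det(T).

The determinant is 696.

Expand along column 1:
  + 3 · |-8 9; -4 3| = 3·(-24 − (-36)) = 36
  − 1 · |8 9; -4 3| = −1·(24 − (-36)) = -60
  + 5 · |8 9; -8 9| = 5·(72 − (-72)) = 720
Sum: (36) + (-60) + (720) = 696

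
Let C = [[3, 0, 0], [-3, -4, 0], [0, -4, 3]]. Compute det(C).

|C| = -36

C is lower triangular, so det(C) is the product of the diagonal entries:
det = (3) · (-4) · (3) = -36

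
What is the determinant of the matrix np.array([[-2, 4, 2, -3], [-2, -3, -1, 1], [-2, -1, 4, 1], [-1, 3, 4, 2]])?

Expand along row 1:
  + (-2) · M_11   where M_11 = det([-3 -1 1; -1 4 1; 3 4 2]) = -33
  − (4) · M_12   where M_12 = det([-2 -1 1; -2 4 1; -1 4 2]) = -15
  + (2) · M_13   where M_13 = det([-2 -3 1; -2 -1 1; -1 3 2]) = -6
  − (-3) · M_14   where M_14 = det([-2 -3 -1; -2 -1 4; -1 3 4]) = 27
det = (+1)·(-2)·(-33) + (-1)·(4)·(-15) + (+1)·(2)·(-6) + (-1)·(-3)·(27) = 195

The determinant is 195.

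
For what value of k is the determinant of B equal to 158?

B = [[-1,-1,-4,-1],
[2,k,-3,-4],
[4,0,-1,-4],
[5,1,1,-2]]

4

Expanding along the row containing k, det(B) is linear in k: det(B) = (33)·k + (26).
Set (33)·k + (26) = 158  ⇒  (33)·k = 132  ⇒  k = 4.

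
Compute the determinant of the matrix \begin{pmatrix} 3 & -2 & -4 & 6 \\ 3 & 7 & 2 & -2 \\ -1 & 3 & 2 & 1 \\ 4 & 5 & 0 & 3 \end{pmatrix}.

-74

Expand along row 4 (it has 1 zero):
  − (4) · M_41   where M_41 = det([-2 -4 6; 7 2 -2; 3 2 1]) = 88
  + (5) · M_42   where M_42 = det([3 -4 6; 3 2 -2; -1 2 1]) = 70
  + (3) · M_44   where M_44 = det([3 -2 -4; 3 7 2; -1 3 2]) = -24
det = (-1)·(4)·(88) + (+1)·(5)·(70) + (+1)·(3)·(-24) = -74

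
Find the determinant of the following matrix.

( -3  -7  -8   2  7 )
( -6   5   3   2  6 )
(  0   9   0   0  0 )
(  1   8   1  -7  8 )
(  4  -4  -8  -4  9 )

The determinant is -18675.

Expand along row 3 (it has 4 zeros):
  − (9) · M_32   where M_32 = det([-3 -8 2 7; -6 3 2 6; 1 1 -7 8; 4 -8 -4 9]) = 2075
det = (-1)·(9)·(2075) = -18675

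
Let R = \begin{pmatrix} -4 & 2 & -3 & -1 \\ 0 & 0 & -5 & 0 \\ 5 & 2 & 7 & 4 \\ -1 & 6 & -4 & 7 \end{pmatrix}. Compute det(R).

Expand along row 2 (it has 3 zeros):
  − (-5) · M_23   where M_23 = det([-4 2 -1; 5 2 4; -1 6 7]) = -70
det = (-1)·(-5)·(-70) = -350

-350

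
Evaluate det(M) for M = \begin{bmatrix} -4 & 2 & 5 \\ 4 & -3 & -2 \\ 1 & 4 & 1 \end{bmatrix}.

63

Expand along row 1:
  + (-4) · |-3 -2; 4 1| = (-4)·(-3 − (-8)) = -20
  − 2 · |4 -2; 1 1| = −2·(4 − (-2)) = -12
  + 5 · |4 -3; 1 4| = 5·(16 − (-3)) = 95
Sum: (-20) + (-12) + (95) = 63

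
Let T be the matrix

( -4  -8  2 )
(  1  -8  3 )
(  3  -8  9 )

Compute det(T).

Expand along row 1:
  + (-4) · |-8 3; -8 9| = (-4)·(-72 − (-24)) = 192
  − (-8) · |1 3; 3 9| = −(-8)·(9 − 9) = 0
  + 2 · |1 -8; 3 -8| = 2·(-8 − (-24)) = 32
Sum: (192) + (0) + (32) = 224

det(T) = 224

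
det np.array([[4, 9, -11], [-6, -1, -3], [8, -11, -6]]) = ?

-1462

Expand along row 1:
  + 4 · |-1 -3; -11 -6| = 4·(6 − 33) = -108
  − 9 · |-6 -3; 8 -6| = −9·(36 − (-24)) = -540
  + (-11) · |-6 -1; 8 -11| = (-11)·(66 − (-8)) = -814
Sum: (-108) + (-540) + (-814) = -1462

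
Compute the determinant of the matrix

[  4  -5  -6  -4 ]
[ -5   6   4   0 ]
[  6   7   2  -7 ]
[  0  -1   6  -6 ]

-3132

Expand along row 2 (it has 1 zero):
  − (-5) · M_21   where M_21 = det([-5 -6 -4; 7 2 -7; -1 6 -6]) = -620
  + (6) · M_22   where M_22 = det([4 -6 -4; 6 2 -7; 0 6 -6]) = -240
  − (4) · M_23   where M_23 = det([4 -5 -4; 6 7 -7; 0 -1 -6]) = -352
det = (-1)·(-5)·(-620) + (+1)·(6)·(-240) + (-1)·(4)·(-352) = -3132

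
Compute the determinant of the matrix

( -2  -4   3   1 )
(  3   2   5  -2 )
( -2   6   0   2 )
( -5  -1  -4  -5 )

-1412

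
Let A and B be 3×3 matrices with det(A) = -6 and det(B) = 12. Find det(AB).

-72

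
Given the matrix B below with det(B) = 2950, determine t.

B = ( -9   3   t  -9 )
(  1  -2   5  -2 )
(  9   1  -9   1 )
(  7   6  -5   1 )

Expanding along the row containing t, det(B) is linear in t: det(B) = (-95)·t + (3615).
Set (-95)·t + (3615) = 2950  ⇒  (-95)·t = -665  ⇒  t = 7.

t = 7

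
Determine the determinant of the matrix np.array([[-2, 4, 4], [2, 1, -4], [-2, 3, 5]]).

-10

Expand along column 1:
  + (-2) · |1 -4; 3 5| = (-2)·(5 − (-12)) = -34
  − 2 · |4 4; 3 5| = −2·(20 − 12) = -16
  + (-2) · |4 4; 1 -4| = (-2)·(-16 − 4) = 40
Sum: (-34) + (-16) + (40) = -10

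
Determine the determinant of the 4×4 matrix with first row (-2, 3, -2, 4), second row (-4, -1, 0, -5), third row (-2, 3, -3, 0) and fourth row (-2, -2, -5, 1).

-416

Expand along row 2 (it has 1 zero):
  − (-4) · M_21   where M_21 = det([3 -2 4; 3 -3 0; -2 -5 1]) = -87
  + (-1) · M_22   where M_22 = det([-2 -2 4; -2 -3 0; -2 -5 1]) = 18
  + (-5) · M_24   where M_24 = det([-2 3 -2; -2 3 -3; -2 -2 -5]) = 10
det = (-1)·(-4)·(-87) + (+1)·(-1)·(18) + (+1)·(-5)·(10) = -416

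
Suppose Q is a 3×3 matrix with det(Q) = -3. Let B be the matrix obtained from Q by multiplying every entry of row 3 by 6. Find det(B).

The determinant is -18.

Scaling one row by 6 multiplies the determinant by 6.
det(B) = (6)·(-3) = -18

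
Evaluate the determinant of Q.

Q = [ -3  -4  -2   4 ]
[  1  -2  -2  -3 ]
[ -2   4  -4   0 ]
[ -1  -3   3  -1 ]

Expand along row 3 (it has 1 zero):
  + (-2) · M_31   where M_31 = det([-4 -2 4; -2 -2 -3; -3 3 -1]) = -106
  − (4) · M_32   where M_32 = det([-3 -2 4; 1 -2 -3; -1 3 -1]) = -37
  + (-4) · M_33   where M_33 = det([-3 -4 4; 1 -2 -3; -1 -3 -1]) = -15
det = (+1)·(-2)·(-106) + (-1)·(4)·(-37) + (+1)·(-4)·(-15) = 420

420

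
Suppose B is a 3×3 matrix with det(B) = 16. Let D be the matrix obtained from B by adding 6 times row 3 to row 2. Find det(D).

16

Adding a multiple of one row to another leaves the determinant unchanged.
det(D) = (1)·(16) = 16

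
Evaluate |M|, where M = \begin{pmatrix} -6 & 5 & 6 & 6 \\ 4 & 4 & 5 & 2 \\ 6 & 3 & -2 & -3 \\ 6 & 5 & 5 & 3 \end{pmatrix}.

The determinant is 408.

Expand along row 1:
  + (-6) · M_11   where M_11 = det([4 5 2; 3 -2 -3; 5 5 3]) = -34
  − (5) · M_12   where M_12 = det([4 5 2; 6 -2 -3; 6 5 3]) = -60
  + (6) · M_13   where M_13 = det([4 4 2; 6 3 -3; 6 5 3]) = -24
  − (6) · M_14   where M_14 = det([4 4 5; 6 3 -2; 6 5 5]) = -8
det = (+1)·(-6)·(-34) + (-1)·(5)·(-60) + (+1)·(6)·(-24) + (-1)·(6)·(-8) = 408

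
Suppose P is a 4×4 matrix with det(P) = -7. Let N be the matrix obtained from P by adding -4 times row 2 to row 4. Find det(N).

-7

Adding a multiple of one row to another leaves the determinant unchanged.
det(N) = (1)·(-7) = -7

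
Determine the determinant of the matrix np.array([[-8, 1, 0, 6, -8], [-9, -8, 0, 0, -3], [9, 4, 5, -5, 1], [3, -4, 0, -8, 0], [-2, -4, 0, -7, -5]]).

Expand along column 3 (it has 4 zeros):
  + (5) · M_33   where M_33 = det([-8 1 6 -8; -9 -8 0 -3; 3 -4 -8 0; -2 -4 -7 -5]) = -807
det = (+1)·(5)·(-807) = -4035

-4035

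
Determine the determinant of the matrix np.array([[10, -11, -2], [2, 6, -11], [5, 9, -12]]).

Expand along column 1:
  + 10 · |6 -11; 9 -12| = 10·(-72 − (-99)) = 270
  − 2 · |-11 -2; 9 -12| = −2·(132 − (-18)) = -300
  + 5 · |-11 -2; 6 -11| = 5·(121 − (-12)) = 665
Sum: (270) + (-300) + (665) = 635

635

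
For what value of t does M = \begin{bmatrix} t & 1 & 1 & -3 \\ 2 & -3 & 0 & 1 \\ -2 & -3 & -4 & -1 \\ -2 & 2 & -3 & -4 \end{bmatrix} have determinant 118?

t = -1

Expanding along the row containing t, det(M) is linear in t: det(M) = (-22)·t + (96).
Set (-22)·t + (96) = 118  ⇒  (-22)·t = 22  ⇒  t = -1.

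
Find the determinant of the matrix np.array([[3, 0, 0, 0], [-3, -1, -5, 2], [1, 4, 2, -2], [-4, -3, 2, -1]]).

The determinant is -72.

Expand along row 1 (it has 3 zeros):
  + (3) · M_11   where M_11 = det([-1 -5 2; 4 2 -2; -3 2 -1]) = -24
det = (+1)·(3)·(-24) = -72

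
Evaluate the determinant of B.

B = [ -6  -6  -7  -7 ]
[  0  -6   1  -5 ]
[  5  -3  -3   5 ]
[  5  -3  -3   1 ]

|B| = 1464

Expand along row 2 (it has 1 zero):
  + (-6) · M_22   where M_22 = det([-6 -7 -7; 5 -3 5; 5 -3 1]) = -212
  − (1) · M_23   where M_23 = det([-6 -6 -7; 5 -3 5; 5 -3 1]) = -192
  + (-5) · M_24   where M_24 = det([-6 -6 -7; 5 -3 -3; 5 -3 -3]) = 0
det = (+1)·(-6)·(-212) + (-1)·(1)·(-192) + (+1)·(-5)·(0) = 1464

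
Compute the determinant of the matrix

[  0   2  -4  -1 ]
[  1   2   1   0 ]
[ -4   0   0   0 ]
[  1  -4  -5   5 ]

Expand along row 3 (it has 3 zeros):
  + (-4) · M_31   where M_31 = det([2 -4 -1; 2 1 0; -4 -5 5]) = 56
det = (+1)·(-4)·(56) = -224

The determinant is -224.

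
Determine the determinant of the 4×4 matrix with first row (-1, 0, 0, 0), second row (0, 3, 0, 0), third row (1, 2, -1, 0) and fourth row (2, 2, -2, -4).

The matrix is lower triangular, so the determinant is the product of the diagonal entries:
det = (-1) · (3) · (-1) · (-4) = -12

-12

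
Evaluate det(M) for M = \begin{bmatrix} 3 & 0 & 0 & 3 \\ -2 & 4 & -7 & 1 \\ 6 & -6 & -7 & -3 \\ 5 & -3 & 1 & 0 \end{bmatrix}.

348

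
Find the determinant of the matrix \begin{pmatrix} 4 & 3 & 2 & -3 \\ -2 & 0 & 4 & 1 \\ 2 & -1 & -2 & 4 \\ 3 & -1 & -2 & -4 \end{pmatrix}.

Expand along row 2 (it has 1 zero):
  − (-2) · M_21   where M_21 = det([3 2 -3; -1 -2 4; -1 -2 -4]) = 32
  − (4) · M_23   where M_23 = det([4 3 -3; 2 -1 4; 3 -1 -4]) = 89
  + (1) · M_24   where M_24 = det([4 3 2; 2 -1 -2; 3 -1 -2]) = -4
det = (-1)·(-2)·(32) + (-1)·(4)·(89) + (+1)·(1)·(-4) = -296

The determinant is -296.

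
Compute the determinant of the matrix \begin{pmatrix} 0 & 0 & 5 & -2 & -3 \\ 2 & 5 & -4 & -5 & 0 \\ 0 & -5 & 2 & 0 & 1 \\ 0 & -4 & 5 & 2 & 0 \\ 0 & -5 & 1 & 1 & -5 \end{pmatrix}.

1146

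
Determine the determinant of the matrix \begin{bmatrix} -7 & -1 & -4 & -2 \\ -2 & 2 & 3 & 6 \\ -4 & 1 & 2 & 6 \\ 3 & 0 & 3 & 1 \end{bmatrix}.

Expand along row 4 (it has 1 zero):
  − (3) · M_41   where M_41 = det([-1 -4 -2; 2 3 6; 1 2 6]) = 16
  − (3) · M_43   where M_43 = det([-7 -1 -2; -2 2 6; -4 1 6]) = -42
  + (1) · M_44   where M_44 = det([-7 -1 -4; -2 2 3; -4 1 2]) = -23
det = (-1)·(3)·(16) + (-1)·(3)·(-42) + (+1)·(1)·(-23) = 55

The determinant is 55.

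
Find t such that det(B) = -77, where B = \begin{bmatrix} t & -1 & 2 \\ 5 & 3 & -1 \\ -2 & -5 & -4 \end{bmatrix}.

1

Expanding along the row containing t, det(B) is linear in t: det(B) = (-17)·t + (-60).
Set (-17)·t + (-60) = -77  ⇒  (-17)·t = -17  ⇒  t = 1.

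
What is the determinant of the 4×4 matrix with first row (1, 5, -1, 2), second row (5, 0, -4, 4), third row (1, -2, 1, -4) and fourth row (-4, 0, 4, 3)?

-353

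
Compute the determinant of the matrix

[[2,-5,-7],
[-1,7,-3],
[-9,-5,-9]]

Expand along row 1:
  + 2 · |7 -3; -5 -9| = 2·(-63 − 15) = -156
  − (-5) · |-1 -3; -9 -9| = −(-5)·(9 − 27) = -90
  + (-7) · |-1 7; -9 -5| = (-7)·(5 − (-63)) = -476
Sum: (-156) + (-90) + (-476) = -722

The determinant is -722.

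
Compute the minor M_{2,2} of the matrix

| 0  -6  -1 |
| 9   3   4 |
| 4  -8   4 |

Delete row 2 and column 2; the remaining 2×2 submatrix is [0 -1; 4 4].
Its determinant is 0·4 − (-1)·4 = 4.

4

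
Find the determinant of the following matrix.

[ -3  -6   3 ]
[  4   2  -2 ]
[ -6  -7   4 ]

Expand along row 1:
  + (-3) · |2 -2; -7 4| = (-3)·(8 − 14) = 18
  − (-6) · |4 -2; -6 4| = −(-6)·(16 − 12) = 24
  + 3 · |4 2; -6 -7| = 3·(-28 − (-12)) = -48
Sum: (18) + (24) + (-48) = -6

-6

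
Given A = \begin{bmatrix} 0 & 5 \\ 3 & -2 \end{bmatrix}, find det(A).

-15

det(A) = 0·(-2) − 5·3 = 0 − 15 = -15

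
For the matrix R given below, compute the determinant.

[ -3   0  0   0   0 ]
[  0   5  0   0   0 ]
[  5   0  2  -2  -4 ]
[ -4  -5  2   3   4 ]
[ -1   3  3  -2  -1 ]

-510

R is block lower-triangular with a 2×2 block and a 3×3 block on the diagonal, so its determinant equals the product of the determinants of the diagonal blocks.
det of the 2×2 block = -15
det of the 3×3 block = 34
det = (-15)·(34) = -510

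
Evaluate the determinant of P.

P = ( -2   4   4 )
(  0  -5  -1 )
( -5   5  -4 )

Expand along row 2:
  + (-5) · |-2 4; -5 -4| = (-5)·(8 − (-20)) = -140
  − (-1) · |-2 4; -5 5| = −(-1)·(-10 − (-20)) = 10
Sum: (-140) + (10) = -130

-130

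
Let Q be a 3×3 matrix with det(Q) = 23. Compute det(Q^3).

det(Q^3) = (det Q)^3 = (23)^3 = 12167

The determinant is 12167.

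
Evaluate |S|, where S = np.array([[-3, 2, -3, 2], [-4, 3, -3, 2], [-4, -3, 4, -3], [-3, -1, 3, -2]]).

det(S) = -5

Expand along row 1:
  + (-3) · M_11   where M_11 = det([3 -3 2; -3 4 -3; -1 3 -2]) = 2
  − (2) · M_12   where M_12 = det([-4 -3 2; -4 4 -3; -3 3 -2]) = -7
  + (-3) · M_13   where M_13 = det([-4 3 2; -4 -3 -3; -3 -1 -2]) = -19
  − (2) · M_14   where M_14 = det([-4 3 -3; -4 -3 4; -3 -1 3]) = 35
det = (+1)·(-3)·(2) + (-1)·(2)·(-7) + (+1)·(-3)·(-19) + (-1)·(2)·(35) = -5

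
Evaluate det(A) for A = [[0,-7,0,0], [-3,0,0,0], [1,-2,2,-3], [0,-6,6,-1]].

-336

A is block lower-triangular with a 2×2 block and a 2×2 block on the diagonal, so its determinant equals the product of the determinants of the diagonal blocks.
det of the 2×2 block = -21
det of the 2×2 block = 16
det = (-21)·(16) = -336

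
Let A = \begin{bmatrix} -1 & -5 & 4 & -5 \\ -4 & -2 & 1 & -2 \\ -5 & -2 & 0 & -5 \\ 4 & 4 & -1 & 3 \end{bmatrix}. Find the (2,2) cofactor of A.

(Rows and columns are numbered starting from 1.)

Delete row 2 and column 2; the remaining 3×3 submatrix is [-1 4 -5; -5 0 -5; 4 -1 3].
Its determinant is -40.
The cofactor carries sign (−1)^(2+2) = +1, so C_{2,2} = +(-40) = -40.

The cofactor is -40.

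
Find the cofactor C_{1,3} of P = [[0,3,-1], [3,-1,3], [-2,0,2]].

Delete row 1 and column 3; the remaining 2×2 submatrix is [3 -1; -2 0].
Its determinant is 3·0 − (-1)·(-2) = -2.
The cofactor carries sign (−1)^(1+3) = +1, so C_{1,3} = +(-2) = -2.

-2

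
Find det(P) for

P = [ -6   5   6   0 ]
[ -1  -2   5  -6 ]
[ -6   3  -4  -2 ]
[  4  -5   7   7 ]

-2624

Expand along row 1 (it has 1 zero):
  + (-6) · M_11   where M_11 = det([-2 5 -6; 3 -4 -2; -5 7 7]) = -33
  − (5) · M_12   where M_12 = det([-1 5 -6; -6 -4 -2; 4 7 7]) = 340
  + (6) · M_13   where M_13 = det([-1 -2 -6; -6 3 -2; 4 -5 7]) = -187
det = (+1)·(-6)·(-33) + (-1)·(5)·(340) + (+1)·(6)·(-187) = -2624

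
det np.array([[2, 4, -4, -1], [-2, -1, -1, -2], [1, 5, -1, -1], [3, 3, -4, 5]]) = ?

171

Expand along row 1:
  + (2) · M_11   where M_11 = det([-1 -1 -2; 5 -1 -1; 3 -4 5]) = 71
  − (4) · M_12   where M_12 = det([-2 -1 -2; 1 -1 -1; 3 -4 5]) = 28
  + (-4) · M_13   where M_13 = det([-2 -1 -2; 1 5 -1; 3 3 5]) = -24
  − (-1) · M_14   where M_14 = det([-2 -1 -1; 1 5 -1; 3 3 -4]) = 45
det = (+1)·(2)·(71) + (-1)·(4)·(28) + (+1)·(-4)·(-24) + (-1)·(-1)·(45) = 171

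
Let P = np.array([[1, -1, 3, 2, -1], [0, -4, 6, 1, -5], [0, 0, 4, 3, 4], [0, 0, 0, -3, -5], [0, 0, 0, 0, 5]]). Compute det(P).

det(P) = 240

P is upper triangular, so det(P) is the product of the diagonal entries:
det = (1) · (-4) · (4) · (-3) · (5) = 240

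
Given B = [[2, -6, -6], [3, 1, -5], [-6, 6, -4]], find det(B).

Expand along row 1:
  + 2 · |1 -5; 6 -4| = 2·(-4 − (-30)) = 52
  − (-6) · |3 -5; -6 -4| = −(-6)·(-12 − 30) = -252
  + (-6) · |3 1; -6 6| = (-6)·(18 − (-6)) = -144
Sum: (52) + (-252) + (-144) = -344

-344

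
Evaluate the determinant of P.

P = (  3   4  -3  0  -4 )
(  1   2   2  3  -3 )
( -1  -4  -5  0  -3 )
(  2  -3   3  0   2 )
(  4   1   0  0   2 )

-1545

Expand along column 4 (it has 4 zeros):
  + (3) · M_24   where M_24 = det([3 4 -3 -4; -1 -4 -5 -3; 2 -3 3 2; 4 1 0 2]) = -515
det = (+1)·(3)·(-515) = -1545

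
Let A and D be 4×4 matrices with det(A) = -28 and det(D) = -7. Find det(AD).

|AD| = 196

det(AD) = det(A)·det(D) = (-28)·(-7) = 196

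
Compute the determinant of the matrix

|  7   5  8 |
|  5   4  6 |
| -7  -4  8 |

Expand along row 1:
  + 7 · |4 6; -4 8| = 7·(32 − (-24)) = 392
  − 5 · |5 6; -7 8| = −5·(40 − (-42)) = -410
  + 8 · |5 4; -7 -4| = 8·(-20 − (-28)) = 64
Sum: (392) + (-410) + (64) = 46

46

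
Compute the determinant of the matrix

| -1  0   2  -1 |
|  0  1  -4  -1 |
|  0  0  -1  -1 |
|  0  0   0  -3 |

-3

The matrix is upper triangular, so the determinant is the product of the diagonal entries:
det = (-1) · (1) · (-1) · (-3) = -3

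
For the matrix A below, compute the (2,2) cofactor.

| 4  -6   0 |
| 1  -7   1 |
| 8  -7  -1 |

-4

Delete row 2 and column 2; the remaining 2×2 submatrix is [4 0; 8 -1].
Its determinant is 4·(-1) − 0·8 = -4.
The cofactor carries sign (−1)^(2+2) = +1, so C_{2,2} = +(-4) = -4.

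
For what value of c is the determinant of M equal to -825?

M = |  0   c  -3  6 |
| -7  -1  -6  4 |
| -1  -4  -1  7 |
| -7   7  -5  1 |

Expanding along the column containing c, det(M) is linear in c: det(M) = (-42)·c + (-951).
Set (-42)·c + (-951) = -825  ⇒  (-42)·c = 126  ⇒  c = -3.

c = -3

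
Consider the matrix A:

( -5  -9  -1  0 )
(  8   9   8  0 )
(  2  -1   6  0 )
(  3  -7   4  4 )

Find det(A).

16

Expand along column 4 (it has 3 zeros):
  + (4) · M_44   where M_44 = det([-5 -9 -1; 8 9 8; 2 -1 6]) = 4
det = (+1)·(4)·(4) = 16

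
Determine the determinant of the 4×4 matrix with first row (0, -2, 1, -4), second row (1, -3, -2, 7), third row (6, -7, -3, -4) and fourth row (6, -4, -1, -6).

Expand along row 1 (it has 1 zero):
  − (-2) · M_12   where M_12 = det([1 -2 7; 6 -3 -4; 6 -1 -6]) = 74
  + (1) · M_13   where M_13 = det([1 -3 7; 6 -7 -4; 6 -4 -6]) = 116
  − (-4) · M_14   where M_14 = det([1 -3 -2; 6 -7 -3; 6 -4 -1]) = -5
det = (-1)·(-2)·(74) + (+1)·(1)·(116) + (-1)·(-4)·(-5) = 244

The determinant is 244.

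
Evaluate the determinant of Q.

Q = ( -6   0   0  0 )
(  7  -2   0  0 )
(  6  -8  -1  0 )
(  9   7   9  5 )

Q is lower triangular, so det(Q) is the product of the diagonal entries:
det = (-6) · (-2) · (-1) · (5) = -60

The determinant is -60.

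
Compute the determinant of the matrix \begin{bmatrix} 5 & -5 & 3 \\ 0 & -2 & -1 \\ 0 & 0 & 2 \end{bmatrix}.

The matrix is upper triangular, so the determinant is the product of the diagonal entries:
det = (5) · (-2) · (2) = -20

-20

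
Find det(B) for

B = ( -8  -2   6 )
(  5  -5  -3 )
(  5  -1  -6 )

Expand along row 1:
  + (-8) · |-5 -3; -1 -6| = (-8)·(30 − 3) = -216
  − (-2) · |5 -3; 5 -6| = −(-2)·(-30 − (-15)) = -30
  + 6 · |5 -5; 5 -1| = 6·(-5 − (-25)) = 120
Sum: (-216) + (-30) + (120) = -126

-126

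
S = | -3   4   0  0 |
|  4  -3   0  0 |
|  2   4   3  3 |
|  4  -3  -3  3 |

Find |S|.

|S| = -126

S is block lower-triangular with a 2×2 block and a 2×2 block on the diagonal, so its determinant equals the product of the determinants of the diagonal blocks.
det of the 2×2 block = -7
det of the 2×2 block = 18
det = (-7)·(18) = -126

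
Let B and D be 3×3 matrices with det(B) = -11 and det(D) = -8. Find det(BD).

det(BD) = det(B)·det(D) = (-11)·(-8) = 88

88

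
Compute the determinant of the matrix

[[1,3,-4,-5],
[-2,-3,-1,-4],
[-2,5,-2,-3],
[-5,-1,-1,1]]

Expand along row 1:
  + (1) · M_11   where M_11 = det([-3 -1 -4; 5 -2 -3; -1 -1 1]) = 45
  − (3) · M_12   where M_12 = det([-2 -1 -4; -2 -2 -3; -5 -1 1]) = 25
  + (-4) · M_13   where M_13 = det([-2 -3 -4; -2 5 -3; -5 -1 1]) = -163
  − (-5) · M_14   where M_14 = det([-2 -3 -1; -2 5 -2; -5 -1 -1]) = -37
det = (+1)·(1)·(45) + (-1)·(3)·(25) + (+1)·(-4)·(-163) + (-1)·(-5)·(-37) = 437

437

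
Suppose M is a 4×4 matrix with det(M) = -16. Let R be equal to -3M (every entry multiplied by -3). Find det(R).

For a 4×4 matrix, det(-3M) = (-3)^4·det(M) = 81·det(M).
det(R) = (81)·(-16) = -1296

The determinant is -1296.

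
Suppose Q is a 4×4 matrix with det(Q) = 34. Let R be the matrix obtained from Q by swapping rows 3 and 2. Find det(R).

-34

Swapping two rows multiplies the determinant by −1.
det(R) = (-1)·(34) = -34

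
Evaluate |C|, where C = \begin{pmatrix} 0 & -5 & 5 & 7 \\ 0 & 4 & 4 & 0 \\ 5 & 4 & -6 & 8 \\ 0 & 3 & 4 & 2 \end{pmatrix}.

Expand along column 1 (it has 3 zeros):
  + (5) · M_31   where M_31 = det([-5 5 7; 4 4 0; 3 4 2]) = -52
det = (+1)·(5)·(-52) = -260

The determinant is -260.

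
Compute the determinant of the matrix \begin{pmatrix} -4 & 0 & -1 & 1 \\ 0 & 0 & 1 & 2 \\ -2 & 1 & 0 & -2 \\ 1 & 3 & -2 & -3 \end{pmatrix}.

49

Expand along row 2 (it has 2 zeros):
  − (1) · M_23   where M_23 = det([-4 0 1; -2 1 -2; 1 3 -3]) = -19
  + (2) · M_24   where M_24 = det([-4 0 -1; -2 1 0; 1 3 -2]) = 15
det = (-1)·(1)·(-19) + (+1)·(2)·(15) = 49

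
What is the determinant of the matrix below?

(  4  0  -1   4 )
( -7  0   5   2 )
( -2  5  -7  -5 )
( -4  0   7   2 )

690

Expand along column 2 (it has 3 zeros):
  − (5) · M_32   where M_32 = det([4 -1 4; -7 5 2; -4 7 2]) = -138
det = (-1)·(5)·(-138) = 690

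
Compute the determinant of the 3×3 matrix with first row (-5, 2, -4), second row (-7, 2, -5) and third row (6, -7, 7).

Expand along column 1:
  + (-5) · |2 -5; -7 7| = (-5)·(14 − 35) = 105
  − (-7) · |2 -4; -7 7| = −(-7)·(14 − 28) = -98
  + 6 · |2 -4; 2 -5| = 6·(-10 − (-8)) = -12
Sum: (105) + (-98) + (-12) = -5

-5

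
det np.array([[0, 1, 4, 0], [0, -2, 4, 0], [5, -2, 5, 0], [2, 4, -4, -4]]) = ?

Expand along column 4 (it has 3 zeros):
  + (-4) · M_44   where M_44 = det([0 1 4; 0 -2 4; 5 -2 5]) = 60
det = (+1)·(-4)·(60) = -240

-240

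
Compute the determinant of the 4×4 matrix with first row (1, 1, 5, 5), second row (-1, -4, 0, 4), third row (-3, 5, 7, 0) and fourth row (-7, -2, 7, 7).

Expand along row 2 (it has 1 zero):
  − (-1) · M_21   where M_21 = det([1 5 5; 5 7 0; -2 7 7]) = 119
  + (-4) · M_22   where M_22 = det([1 5 5; -3 7 0; -7 7 7]) = 294
  + (4) · M_24   where M_24 = det([1 1 5; -3 5 7; -7 -2 7]) = 226
det = (-1)·(-1)·(119) + (+1)·(-4)·(294) + (+1)·(4)·(226) = -153

-153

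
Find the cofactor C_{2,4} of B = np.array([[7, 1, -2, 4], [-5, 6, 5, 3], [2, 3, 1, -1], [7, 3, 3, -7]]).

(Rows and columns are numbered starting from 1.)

Delete row 2 and column 4; the remaining 3×3 submatrix is [7 1 -2; 2 3 1; 7 3 3].
Its determinant is 73.
The cofactor carries sign (−1)^(2+4) = +1, so C_{2,4} = +(73) = 73.

73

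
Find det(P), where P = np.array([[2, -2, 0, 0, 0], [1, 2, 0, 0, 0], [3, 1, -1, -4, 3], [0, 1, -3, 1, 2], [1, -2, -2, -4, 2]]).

|P| = 144

P is block lower-triangular with a 2×2 block and a 3×3 block on the diagonal, so its determinant equals the product of the determinants of the diagonal blocks.
det of the 2×2 block = 6
det of the 3×3 block = 24
det = (6)·(24) = 144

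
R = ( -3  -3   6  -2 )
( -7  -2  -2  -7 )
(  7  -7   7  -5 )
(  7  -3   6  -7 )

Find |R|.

The determinant is -2915.

Expand along row 1:
  + (-3) · M_11   where M_11 = det([-2 -2 -7; -7 7 -5; -3 6 -7]) = 253
  − (-3) · M_12   where M_12 = det([-7 -2 -7; 7 7 -5; 7 6 -7]) = 154
  + (6) · M_13   where M_13 = det([-7 -2 -7; 7 -7 -5; 7 -3 -7]) = -462
  − (-2) · M_14   where M_14 = det([-7 -2 -2; 7 -7 7; 7 -3 6]) = 77
det = (+1)·(-3)·(253) + (-1)·(-3)·(154) + (+1)·(6)·(-462) + (-1)·(-2)·(77) = -2915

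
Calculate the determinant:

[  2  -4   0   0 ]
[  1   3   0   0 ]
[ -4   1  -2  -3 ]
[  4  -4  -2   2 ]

The determinant is -100.

The matrix is block lower-triangular with a 2×2 block and a 2×2 block on the diagonal, so its determinant equals the product of the determinants of the diagonal blocks.
det of the 2×2 block = 10
det of the 2×2 block = -10
det = (10)·(-10) = -100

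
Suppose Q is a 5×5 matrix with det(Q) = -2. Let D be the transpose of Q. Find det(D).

-2

det(Qᵀ) = det(Q).
det(D) = (1)·(-2) = -2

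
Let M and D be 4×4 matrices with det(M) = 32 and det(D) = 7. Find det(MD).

det(MD) = det(M)·det(D) = (32)·(7) = 224

The determinant is 224.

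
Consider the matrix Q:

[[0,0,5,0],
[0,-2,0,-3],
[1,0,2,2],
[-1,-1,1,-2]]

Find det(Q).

The determinant is 15.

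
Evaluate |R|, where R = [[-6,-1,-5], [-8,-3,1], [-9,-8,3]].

det(R) = -194

Expand along column 1:
  + (-6) · |-3 1; -8 3| = (-6)·(-9 − (-8)) = 6
  − (-8) · |-1 -5; -8 3| = −(-8)·(-3 − 40) = -344
  + (-9) · |-1 -5; -3 1| = (-9)·(-1 − 15) = 144
Sum: (6) + (-344) + (144) = -194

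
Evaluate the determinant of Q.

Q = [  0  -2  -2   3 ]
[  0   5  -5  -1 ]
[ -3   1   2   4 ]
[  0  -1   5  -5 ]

156

Expand along column 1 (it has 3 zeros):
  + (-3) · M_31   where M_31 = det([-2 -2 3; 5 -5 -1; -1 5 -5]) = -52
det = (+1)·(-3)·(-52) = 156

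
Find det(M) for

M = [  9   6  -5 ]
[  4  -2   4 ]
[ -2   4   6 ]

Expand along column 1:
  + 9 · |-2 4; 4 6| = 9·(-12 − 16) = -252
  − 4 · |6 -5; 4 6| = −4·(36 − (-20)) = -224
  + (-2) · |6 -5; -2 4| = (-2)·(24 − 10) = -28
Sum: (-252) + (-224) + (-28) = -504

-504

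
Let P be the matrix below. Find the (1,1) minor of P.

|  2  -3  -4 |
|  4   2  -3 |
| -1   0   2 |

The minor is 4.

Delete row 1 and column 1; the remaining 2×2 submatrix is [2 -3; 0 2].
Its determinant is 2·2 − (-3)·0 = 4.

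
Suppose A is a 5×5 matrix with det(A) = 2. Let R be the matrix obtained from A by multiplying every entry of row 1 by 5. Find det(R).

Scaling one row by 5 multiplies the determinant by 5.
det(R) = (5)·(2) = 10

10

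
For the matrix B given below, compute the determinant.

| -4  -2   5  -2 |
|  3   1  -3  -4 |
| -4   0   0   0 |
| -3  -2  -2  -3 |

-276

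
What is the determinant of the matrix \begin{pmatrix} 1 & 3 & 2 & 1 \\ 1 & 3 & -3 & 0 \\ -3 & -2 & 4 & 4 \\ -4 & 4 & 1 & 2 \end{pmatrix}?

The determinant is -253.

Expand along row 2 (it has 1 zero):
  − (1) · M_21   where M_21 = det([3 2 1; -2 4 4; 4 1 2]) = 34
  + (3) · M_22   where M_22 = det([1 2 1; -3 4 4; -4 1 2]) = -3
  − (-3) · M_23   where M_23 = det([1 3 1; -3 -2 4; -4 4 2]) = -70
det = (-1)·(1)·(34) + (+1)·(3)·(-3) + (-1)·(-3)·(-70) = -253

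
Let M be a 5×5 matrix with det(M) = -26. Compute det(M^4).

det(M^4) = (det M)^4 = (-26)^4 = 456976

456976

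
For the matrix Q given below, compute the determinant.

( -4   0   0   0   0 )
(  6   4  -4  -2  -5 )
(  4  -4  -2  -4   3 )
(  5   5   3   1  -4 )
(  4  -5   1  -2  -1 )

Expand along row 1 (it has 4 zeros):
  + (-4) · M_11   where M_11 = det([4 -4 -2 -5; -4 -2 -4 3; 5 3 1 -4; -5 1 -2 -1]) = -634
det = (+1)·(-4)·(-634) = 2536

det(Q) = 2536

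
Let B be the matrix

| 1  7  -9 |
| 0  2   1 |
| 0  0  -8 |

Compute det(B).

det(B) = -16

B is upper triangular, so det(B) is the product of the diagonal entries:
det = (1) · (2) · (-8) = -16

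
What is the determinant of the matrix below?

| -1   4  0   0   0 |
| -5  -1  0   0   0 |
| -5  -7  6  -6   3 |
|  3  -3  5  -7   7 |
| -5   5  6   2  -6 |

-2268

The matrix is block lower-triangular with a 2×2 block and a 3×3 block on the diagonal, so its determinant equals the product of the determinants of the diagonal blocks.
det of the 2×2 block = 21
det of the 3×3 block = -108
det = (21)·(-108) = -2268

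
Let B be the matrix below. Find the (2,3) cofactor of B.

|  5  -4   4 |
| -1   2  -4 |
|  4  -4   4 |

Delete row 2 and column 3; the remaining 2×2 submatrix is [5 -4; 4 -4].
Its determinant is 5·(-4) − (-4)·4 = -4.
The cofactor carries sign (−1)^(2+3) = −1, so C_{2,3} = −(-4) = 4.

The cofactor is 4.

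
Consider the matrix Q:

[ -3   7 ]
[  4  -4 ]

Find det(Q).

-16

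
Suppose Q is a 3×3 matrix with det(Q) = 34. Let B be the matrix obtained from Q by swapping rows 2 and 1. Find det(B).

-34

Swapping two rows multiplies the determinant by −1.
det(B) = (-1)·(34) = -34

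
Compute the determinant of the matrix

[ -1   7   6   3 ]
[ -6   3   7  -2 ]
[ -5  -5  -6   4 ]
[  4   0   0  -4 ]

Expand along row 4 (it has 2 zeros):
  − (4) · M_41   where M_41 = det([7 6 3; 3 7 -2; -5 -6 4]) = 151
  + (-4) · M_44   where M_44 = det([-1 7 6; -6 3 7; -5 -5 -6]) = -244
det = (-1)·(4)·(151) + (+1)·(-4)·(-244) = 372

372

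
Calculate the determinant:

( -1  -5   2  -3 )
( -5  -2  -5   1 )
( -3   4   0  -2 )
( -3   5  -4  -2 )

Expand along row 3 (it has 1 zero):
  + (-3) · M_31   where M_31 = det([-5 2 -3; -2 -5 1; 5 -4 -2]) = -167
  − (4) · M_32   where M_32 = det([-1 2 -3; -5 -5 1; -3 -4 -2]) = -55
  − (-2) · M_34   where M_34 = det([-1 -5 2; -5 -2 -5; -3 5 -4]) = -70
det = (+1)·(-3)·(-167) + (-1)·(4)·(-55) + (-1)·(-2)·(-70) = 581

The determinant is 581.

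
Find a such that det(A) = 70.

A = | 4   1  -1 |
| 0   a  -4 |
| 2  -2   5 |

Expanding along the row containing a, det(A) is linear in a: det(A) = (22)·a + (-40).
Set (22)·a + (-40) = 70  ⇒  (22)·a = 110  ⇒  a = 5.

a = 5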